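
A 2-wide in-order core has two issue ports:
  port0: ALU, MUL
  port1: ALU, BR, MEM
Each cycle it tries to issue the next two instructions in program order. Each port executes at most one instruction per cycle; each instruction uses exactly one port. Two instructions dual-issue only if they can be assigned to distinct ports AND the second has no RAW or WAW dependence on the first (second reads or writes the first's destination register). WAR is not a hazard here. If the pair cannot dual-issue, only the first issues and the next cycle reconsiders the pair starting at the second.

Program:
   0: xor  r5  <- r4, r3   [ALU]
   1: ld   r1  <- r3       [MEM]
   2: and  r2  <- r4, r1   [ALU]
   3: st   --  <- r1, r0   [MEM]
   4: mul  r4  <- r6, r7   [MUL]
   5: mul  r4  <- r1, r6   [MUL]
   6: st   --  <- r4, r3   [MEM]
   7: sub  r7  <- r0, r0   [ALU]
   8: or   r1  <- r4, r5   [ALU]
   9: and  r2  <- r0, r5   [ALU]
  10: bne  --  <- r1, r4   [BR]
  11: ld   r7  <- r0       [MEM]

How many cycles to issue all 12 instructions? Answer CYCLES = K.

#0 head=0: xor/ld i0+i1 2-wide
#1 head=2: and/st i2+i3 2-wide
#2 head=4: mul i4 no-port MUL/MUL
#3 head=5: mul i5 RAW r4
#4 head=6: st/sub i6+i7 2-wide
#5 head=8: or/and i8+i9 2-wide
#6 head=10: bne i10 no-port BR/MEM
#7 head=11: ld i11 tail

CYCLES = 8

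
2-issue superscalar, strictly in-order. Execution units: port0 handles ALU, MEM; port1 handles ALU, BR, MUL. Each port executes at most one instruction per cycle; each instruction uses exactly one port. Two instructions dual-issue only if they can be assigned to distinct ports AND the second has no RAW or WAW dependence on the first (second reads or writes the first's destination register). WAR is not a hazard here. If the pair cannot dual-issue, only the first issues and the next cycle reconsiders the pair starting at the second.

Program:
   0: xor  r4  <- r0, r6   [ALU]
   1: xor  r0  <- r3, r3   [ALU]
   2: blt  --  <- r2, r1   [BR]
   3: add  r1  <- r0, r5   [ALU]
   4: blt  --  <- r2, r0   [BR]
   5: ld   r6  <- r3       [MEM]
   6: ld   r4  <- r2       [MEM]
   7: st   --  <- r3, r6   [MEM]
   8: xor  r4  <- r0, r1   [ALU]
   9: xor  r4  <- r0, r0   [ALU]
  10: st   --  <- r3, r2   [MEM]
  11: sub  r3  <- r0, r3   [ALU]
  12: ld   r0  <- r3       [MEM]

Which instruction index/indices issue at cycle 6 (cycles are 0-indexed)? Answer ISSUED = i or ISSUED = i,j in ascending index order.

ISSUED = 11

#0 head=0: xor.ALU xor.ALU i0+i1 2-wide
#1 head=2: blt.BR add.ALU i2+i3 2-wide
#2 head=4: blt.BR ld.MEM i4+i5 2-wide
#3 head=6: ld.MEM i6 no-port MEM/MEM
#4 head=7: st.MEM xor.ALU i7+i8 2-wide
#5 head=9: xor.ALU st.MEM i9+i10 2-wide
#6 head=11: sub.ALU i11 RAW r3
#7 head=12: ld.MEM i12 tail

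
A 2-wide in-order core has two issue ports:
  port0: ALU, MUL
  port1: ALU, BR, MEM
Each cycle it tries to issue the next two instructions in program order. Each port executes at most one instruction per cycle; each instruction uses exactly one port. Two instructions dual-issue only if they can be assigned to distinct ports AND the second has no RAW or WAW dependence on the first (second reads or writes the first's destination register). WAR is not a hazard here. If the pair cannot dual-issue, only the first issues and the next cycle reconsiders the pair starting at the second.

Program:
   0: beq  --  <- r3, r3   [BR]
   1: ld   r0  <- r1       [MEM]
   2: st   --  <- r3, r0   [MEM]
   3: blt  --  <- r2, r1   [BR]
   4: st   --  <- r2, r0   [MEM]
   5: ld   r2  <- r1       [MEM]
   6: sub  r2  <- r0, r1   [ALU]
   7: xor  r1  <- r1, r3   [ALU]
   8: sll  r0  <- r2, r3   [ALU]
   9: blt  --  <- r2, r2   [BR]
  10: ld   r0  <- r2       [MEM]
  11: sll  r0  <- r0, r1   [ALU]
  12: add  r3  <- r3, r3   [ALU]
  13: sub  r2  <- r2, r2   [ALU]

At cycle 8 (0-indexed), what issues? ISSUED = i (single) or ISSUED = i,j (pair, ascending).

ISSUED = 10

t=0 i0:beq ; no-port BR/MEM
t=1 i1:ld ; no-port MEM/MEM
t=2 i2:st ; no-port MEM/BR
t=3 i3:blt ; no-port BR/MEM
t=4 i4:st ; no-port MEM/MEM
t=5 i5:ld ; WAW r2
t=6 i6&i7:sub;xor ; 2-wide
t=7 i8&i9:sll;blt ; 2-wide
t=8 i10:ld ; RAW+WAW r0
t=9 i11&i12:sll;add ; 2-wide
t=10 i13:sub ; tail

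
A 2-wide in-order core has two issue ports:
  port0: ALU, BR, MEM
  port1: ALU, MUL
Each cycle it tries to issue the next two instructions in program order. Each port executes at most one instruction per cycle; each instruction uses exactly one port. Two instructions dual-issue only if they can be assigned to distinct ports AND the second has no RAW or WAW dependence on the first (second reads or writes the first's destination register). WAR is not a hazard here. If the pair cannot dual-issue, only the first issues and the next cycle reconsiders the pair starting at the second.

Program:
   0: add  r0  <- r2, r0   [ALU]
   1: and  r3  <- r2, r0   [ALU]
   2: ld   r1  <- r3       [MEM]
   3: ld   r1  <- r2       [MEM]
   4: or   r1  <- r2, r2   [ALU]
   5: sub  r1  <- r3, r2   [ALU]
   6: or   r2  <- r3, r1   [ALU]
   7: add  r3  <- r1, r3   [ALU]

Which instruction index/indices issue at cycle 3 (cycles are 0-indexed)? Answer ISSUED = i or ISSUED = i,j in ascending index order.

  cy0 -> i0 (add) RAW r0
  cy1 -> i1 (and) RAW r3
  cy2 -> i2 (ld) no-port MEM/MEM
  cy3 -> i3 (ld) WAW r1
  cy4 -> i4 (or) WAW r1
  cy5 -> i5 (sub) RAW r1
  cy6 -> i6/i7 (or/add) dual

ISSUED = 3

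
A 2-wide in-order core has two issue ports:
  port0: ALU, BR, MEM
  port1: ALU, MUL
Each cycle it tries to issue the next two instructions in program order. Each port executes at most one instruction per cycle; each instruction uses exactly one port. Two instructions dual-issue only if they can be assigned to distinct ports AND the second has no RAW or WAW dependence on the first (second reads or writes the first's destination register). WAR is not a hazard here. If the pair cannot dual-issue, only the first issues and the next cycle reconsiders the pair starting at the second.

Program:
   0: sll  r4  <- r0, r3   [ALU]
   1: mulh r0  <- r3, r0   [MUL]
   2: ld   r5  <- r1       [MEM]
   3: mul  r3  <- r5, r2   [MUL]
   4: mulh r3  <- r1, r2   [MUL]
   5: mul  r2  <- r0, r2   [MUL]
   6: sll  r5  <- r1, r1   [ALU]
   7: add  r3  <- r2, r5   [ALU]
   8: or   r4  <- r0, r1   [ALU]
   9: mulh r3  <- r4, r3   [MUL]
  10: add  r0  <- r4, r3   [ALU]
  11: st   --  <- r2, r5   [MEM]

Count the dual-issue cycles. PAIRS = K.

PAIRS = 4

[0] i0&i1  sll.ALU/mulh.MUL  -- dual
[1] i2  ld.MEM  -- RAW r5
[2] i3  mul.MUL  -- no-port MUL/MUL
[3] i4  mulh.MUL  -- no-port MUL/MUL
[4] i5&i6  mul.MUL/sll.ALU  -- dual
[5] i7&i8  add.ALU/or.ALU  -- dual
[6] i9  mulh.MUL  -- RAW r3
[7] i10&i11  add.ALU/st.MEM  -- dual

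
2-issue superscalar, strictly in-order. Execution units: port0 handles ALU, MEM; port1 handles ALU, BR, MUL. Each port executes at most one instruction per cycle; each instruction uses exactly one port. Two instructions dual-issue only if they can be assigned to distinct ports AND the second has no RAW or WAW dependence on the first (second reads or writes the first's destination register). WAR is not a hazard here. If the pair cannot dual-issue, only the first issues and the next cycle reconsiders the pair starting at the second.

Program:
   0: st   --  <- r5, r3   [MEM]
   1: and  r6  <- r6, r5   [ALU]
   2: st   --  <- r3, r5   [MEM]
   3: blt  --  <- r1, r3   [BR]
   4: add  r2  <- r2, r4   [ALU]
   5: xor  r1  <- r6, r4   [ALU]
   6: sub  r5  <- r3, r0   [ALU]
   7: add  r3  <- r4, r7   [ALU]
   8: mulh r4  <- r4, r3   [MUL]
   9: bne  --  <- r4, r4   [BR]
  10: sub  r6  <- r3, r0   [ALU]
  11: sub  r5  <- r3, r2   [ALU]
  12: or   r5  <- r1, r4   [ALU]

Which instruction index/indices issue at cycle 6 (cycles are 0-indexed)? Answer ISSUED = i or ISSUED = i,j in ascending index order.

ISSUED = 11

#0 head=0: st and i0&i1 2-wide
#1 head=2: st blt i2&i3 2-wide
#2 head=4: add xor i4&i5 2-wide
#3 head=6: sub add i6&i7 2-wide
#4 head=8: mulh i8 no-port MUL/BR
#5 head=9: bne sub i9&i10 2-wide
#6 head=11: sub i11 WAW r5
#7 head=12: or i12 tail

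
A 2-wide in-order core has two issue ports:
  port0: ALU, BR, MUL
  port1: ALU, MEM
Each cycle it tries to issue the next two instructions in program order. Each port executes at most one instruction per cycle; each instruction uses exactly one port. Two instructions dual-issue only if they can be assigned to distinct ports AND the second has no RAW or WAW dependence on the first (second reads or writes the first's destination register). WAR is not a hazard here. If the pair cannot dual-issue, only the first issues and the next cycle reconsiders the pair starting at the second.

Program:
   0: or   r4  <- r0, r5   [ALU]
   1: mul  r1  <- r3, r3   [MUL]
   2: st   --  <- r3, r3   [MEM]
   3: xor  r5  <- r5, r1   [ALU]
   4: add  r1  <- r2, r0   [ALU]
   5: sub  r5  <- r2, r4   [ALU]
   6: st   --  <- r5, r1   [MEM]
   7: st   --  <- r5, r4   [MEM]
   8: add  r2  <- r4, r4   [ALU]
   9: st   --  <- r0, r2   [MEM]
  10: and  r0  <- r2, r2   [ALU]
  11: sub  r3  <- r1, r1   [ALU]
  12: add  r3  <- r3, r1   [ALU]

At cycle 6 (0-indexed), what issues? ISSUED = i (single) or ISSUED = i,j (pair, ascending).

ISSUED = 11

c0: i0,i1 or.ALU;mul.MUL  pair
c1: i2,i3 st.MEM;xor.ALU  pair
c2: i4,i5 add.ALU;sub.ALU  pair
c3: i6 st.MEM  no-port MEM/MEM
c4: i7,i8 st.MEM;add.ALU  pair
c5: i9,i10 st.MEM;and.ALU  pair
c6: i11 sub.ALU  RAW+WAW r3
c7: i12 add.ALU  tail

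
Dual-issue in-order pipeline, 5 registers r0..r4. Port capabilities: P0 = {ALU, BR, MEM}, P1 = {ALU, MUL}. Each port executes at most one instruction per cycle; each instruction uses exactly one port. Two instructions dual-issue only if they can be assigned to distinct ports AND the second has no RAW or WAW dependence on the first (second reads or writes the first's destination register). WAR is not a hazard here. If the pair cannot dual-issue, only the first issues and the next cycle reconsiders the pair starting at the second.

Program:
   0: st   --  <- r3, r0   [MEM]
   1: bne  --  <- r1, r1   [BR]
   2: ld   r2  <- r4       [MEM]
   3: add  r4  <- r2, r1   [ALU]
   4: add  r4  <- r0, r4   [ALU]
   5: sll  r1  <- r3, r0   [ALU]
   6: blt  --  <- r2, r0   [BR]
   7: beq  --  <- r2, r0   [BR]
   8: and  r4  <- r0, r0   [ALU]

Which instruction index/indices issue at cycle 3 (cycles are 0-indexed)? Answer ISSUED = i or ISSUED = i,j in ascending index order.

0. st @i0  | no-port MEM/BR
1. bne @i1  | no-port BR/MEM
2. ld @i2  | RAW r2
3. add @i3  | RAW+WAW r4
4. add+sll @i4&i5  | dual
5. blt @i6  | no-port BR/BR
6. beq+and @i7&i8  | dual

ISSUED = 3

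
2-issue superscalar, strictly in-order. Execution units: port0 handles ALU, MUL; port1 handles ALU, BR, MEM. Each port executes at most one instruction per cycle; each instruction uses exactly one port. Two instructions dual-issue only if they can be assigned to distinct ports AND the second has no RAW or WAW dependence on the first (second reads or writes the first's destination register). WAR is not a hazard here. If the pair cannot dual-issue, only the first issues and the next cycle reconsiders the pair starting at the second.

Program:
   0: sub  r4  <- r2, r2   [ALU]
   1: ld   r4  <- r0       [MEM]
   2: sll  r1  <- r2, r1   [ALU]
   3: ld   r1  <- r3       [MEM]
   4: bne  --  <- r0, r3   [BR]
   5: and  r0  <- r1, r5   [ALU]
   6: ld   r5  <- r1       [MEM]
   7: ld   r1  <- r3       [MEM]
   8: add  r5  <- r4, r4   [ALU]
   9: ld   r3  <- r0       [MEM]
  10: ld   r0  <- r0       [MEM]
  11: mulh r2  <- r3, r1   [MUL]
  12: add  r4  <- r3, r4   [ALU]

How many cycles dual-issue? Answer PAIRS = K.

PAIRS = 4

  cy0 -> i0 (sub.ALU) WAW r4
  cy1 -> i1&i2 (ld.MEM;sll.ALU) pair
  cy2 -> i3 (ld.MEM) no-port MEM/BR
  cy3 -> i4&i5 (bne.BR;and.ALU) pair
  cy4 -> i6 (ld.MEM) no-port MEM/MEM
  cy5 -> i7&i8 (ld.MEM;add.ALU) pair
  cy6 -> i9 (ld.MEM) no-port MEM/MEM
  cy7 -> i10&i11 (ld.MEM;mulh.MUL) pair
  cy8 -> i12 (add.ALU) tail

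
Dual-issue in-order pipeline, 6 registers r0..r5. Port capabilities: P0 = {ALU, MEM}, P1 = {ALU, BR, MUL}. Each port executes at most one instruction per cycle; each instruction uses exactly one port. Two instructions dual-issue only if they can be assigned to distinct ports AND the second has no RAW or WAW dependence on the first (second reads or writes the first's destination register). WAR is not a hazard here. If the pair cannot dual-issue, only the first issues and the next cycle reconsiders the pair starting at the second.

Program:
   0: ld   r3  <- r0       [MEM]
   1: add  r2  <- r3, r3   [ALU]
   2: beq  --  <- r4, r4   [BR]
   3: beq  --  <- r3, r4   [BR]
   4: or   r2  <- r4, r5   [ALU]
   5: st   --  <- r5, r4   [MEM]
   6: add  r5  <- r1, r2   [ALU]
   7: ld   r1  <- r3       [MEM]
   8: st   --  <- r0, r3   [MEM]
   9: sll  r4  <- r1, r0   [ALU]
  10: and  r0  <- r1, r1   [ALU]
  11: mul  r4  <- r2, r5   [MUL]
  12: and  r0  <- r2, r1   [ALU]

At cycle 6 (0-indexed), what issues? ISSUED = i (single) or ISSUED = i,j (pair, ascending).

ISSUED = 10,11

[0] i0  ld.MEM  -- RAW r3
[1] i1&i2  add.ALU;beq.BR  -- dual
[2] i3&i4  beq.BR;or.ALU  -- dual
[3] i5&i6  st.MEM;add.ALU  -- dual
[4] i7  ld.MEM  -- no-port MEM/MEM
[5] i8&i9  st.MEM;sll.ALU  -- dual
[6] i10&i11  and.ALU;mul.MUL  -- dual
[7] i12  and.ALU  -- tail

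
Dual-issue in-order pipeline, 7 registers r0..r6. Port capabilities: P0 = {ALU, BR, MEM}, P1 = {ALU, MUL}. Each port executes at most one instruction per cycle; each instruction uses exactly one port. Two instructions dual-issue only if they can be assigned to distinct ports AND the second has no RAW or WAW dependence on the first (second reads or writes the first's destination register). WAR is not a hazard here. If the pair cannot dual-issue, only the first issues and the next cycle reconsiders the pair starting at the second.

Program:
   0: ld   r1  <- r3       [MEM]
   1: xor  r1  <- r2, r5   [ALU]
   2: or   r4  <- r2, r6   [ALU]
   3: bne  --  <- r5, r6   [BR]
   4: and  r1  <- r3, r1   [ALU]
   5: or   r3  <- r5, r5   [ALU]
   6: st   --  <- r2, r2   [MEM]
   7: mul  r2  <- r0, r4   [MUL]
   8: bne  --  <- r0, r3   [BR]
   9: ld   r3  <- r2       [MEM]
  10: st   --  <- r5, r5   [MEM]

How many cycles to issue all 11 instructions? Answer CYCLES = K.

c0: i0 ld  WAW r1
c1: i1/i2 xor+or  pair
c2: i3/i4 bne+and  pair
c3: i5/i6 or+st  pair
c4: i7/i8 mul+bne  pair
c5: i9 ld  no-port MEM/MEM
c6: i10 st  tail

CYCLES = 7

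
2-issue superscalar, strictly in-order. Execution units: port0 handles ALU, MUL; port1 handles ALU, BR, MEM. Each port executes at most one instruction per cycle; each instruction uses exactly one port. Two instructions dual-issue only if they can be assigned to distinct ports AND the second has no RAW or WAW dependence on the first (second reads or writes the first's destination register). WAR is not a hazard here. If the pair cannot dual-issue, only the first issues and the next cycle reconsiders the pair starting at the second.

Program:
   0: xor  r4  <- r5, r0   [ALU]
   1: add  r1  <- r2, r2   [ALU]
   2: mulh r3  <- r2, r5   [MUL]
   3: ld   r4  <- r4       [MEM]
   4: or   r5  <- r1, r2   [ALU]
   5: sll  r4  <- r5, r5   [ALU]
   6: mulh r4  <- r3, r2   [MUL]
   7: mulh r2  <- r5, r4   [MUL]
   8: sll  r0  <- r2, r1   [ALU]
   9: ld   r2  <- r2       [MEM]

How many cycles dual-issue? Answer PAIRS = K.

PAIRS = 3

c0: i0+i1 xor.ALU/add.ALU  pair
c1: i2+i3 mulh.MUL/ld.MEM  pair
c2: i4 or.ALU  RAW r5
c3: i5 sll.ALU  WAW r4
c4: i6 mulh.MUL  no-port MUL/MUL
c5: i7 mulh.MUL  RAW r2
c6: i8+i9 sll.ALU/ld.MEM  pair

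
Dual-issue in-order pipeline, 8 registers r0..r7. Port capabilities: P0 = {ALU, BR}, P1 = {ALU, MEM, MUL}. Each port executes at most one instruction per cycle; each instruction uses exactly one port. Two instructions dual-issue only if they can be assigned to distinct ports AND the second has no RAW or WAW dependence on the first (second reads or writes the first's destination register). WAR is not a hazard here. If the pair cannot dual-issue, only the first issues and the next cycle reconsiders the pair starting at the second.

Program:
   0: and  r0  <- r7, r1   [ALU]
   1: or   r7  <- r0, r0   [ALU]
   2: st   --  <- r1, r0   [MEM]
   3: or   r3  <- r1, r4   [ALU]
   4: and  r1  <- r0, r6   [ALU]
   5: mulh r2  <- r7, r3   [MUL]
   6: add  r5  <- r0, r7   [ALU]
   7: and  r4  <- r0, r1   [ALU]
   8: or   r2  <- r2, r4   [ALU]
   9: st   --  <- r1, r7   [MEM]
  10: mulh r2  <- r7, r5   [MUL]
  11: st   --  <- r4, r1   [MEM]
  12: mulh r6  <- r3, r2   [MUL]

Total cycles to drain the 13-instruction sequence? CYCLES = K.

  cy0 -> i0 (and) RAW r0
  cy1 -> i1&i2 (or+st) 2-wide
  cy2 -> i3&i4 (or+and) 2-wide
  cy3 -> i5&i6 (mulh+add) 2-wide
  cy4 -> i7 (and) RAW r4
  cy5 -> i8&i9 (or+st) 2-wide
  cy6 -> i10 (mulh) no-port MUL/MEM
  cy7 -> i11 (st) no-port MEM/MUL
  cy8 -> i12 (mulh) tail

CYCLES = 9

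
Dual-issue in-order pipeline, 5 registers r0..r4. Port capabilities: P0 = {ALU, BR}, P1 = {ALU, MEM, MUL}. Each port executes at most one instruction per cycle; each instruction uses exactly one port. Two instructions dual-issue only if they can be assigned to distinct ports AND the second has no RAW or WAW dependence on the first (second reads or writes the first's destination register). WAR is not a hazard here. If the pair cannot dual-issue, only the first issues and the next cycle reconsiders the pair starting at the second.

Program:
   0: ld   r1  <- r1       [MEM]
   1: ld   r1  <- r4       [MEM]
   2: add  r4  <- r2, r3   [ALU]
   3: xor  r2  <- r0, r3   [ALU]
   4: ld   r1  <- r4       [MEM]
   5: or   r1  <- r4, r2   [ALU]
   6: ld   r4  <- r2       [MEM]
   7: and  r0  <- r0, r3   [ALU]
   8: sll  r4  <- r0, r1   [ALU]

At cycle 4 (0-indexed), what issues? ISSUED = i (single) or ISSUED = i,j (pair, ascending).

c0: i0 ld  no-port MEM/MEM
c1: i1/i2 ld add  2-wide
c2: i3/i4 xor ld  2-wide
c3: i5/i6 or ld  2-wide
c4: i7 and  RAW r0
c5: i8 sll  tail

ISSUED = 7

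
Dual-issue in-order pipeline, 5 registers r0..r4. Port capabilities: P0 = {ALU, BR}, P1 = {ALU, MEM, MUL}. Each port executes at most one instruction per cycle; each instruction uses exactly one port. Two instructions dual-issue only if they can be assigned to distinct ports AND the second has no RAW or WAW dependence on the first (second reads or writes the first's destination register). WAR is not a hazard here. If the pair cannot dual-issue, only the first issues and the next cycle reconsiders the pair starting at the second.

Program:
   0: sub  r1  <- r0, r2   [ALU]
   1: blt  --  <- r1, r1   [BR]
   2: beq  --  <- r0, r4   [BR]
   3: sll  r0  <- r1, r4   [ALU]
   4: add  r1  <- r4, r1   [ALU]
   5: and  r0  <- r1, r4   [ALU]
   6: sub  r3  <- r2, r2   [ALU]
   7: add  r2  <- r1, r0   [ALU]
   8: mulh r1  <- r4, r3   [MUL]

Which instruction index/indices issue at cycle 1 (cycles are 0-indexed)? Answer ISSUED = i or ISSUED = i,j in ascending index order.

ISSUED = 1

c0: i0 sub  RAW r1
c1: i1 blt  no-port BR/BR
c2: i2+i3 beq;sll  2-wide
c3: i4 add  RAW r1
c4: i5+i6 and;sub  2-wide
c5: i7+i8 add;mulh  2-wide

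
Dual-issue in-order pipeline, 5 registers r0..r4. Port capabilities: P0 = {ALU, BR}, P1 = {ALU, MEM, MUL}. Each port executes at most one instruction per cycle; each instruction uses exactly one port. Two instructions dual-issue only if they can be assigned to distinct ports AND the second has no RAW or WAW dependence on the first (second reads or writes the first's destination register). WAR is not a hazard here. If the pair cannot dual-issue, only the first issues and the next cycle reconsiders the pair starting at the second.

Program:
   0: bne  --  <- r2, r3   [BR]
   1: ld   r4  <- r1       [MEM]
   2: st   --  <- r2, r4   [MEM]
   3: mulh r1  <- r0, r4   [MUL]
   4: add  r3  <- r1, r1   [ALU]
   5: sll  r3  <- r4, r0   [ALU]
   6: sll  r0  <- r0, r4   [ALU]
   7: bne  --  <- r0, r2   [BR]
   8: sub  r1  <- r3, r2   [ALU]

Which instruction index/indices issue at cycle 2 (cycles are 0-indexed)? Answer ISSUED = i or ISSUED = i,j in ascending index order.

ISSUED = 3

#0 head=0: bne.BR ld.MEM i0/i1 2-wide
#1 head=2: st.MEM i2 no-port MEM/MUL
#2 head=3: mulh.MUL i3 RAW r1
#3 head=4: add.ALU i4 WAW r3
#4 head=5: sll.ALU sll.ALU i5/i6 2-wide
#5 head=7: bne.BR sub.ALU i7/i8 2-wide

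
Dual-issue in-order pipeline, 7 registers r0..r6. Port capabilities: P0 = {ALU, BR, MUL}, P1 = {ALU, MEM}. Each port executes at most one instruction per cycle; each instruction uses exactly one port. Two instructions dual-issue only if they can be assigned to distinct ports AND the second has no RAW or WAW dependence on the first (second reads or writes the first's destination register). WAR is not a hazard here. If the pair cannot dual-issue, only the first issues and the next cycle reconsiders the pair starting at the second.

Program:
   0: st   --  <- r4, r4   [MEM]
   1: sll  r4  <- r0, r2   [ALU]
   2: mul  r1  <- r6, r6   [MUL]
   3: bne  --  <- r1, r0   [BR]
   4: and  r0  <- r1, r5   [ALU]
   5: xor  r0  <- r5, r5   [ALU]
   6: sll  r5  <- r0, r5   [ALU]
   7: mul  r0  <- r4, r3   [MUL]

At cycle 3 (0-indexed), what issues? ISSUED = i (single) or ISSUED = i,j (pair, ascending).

ISSUED = 5

#0 head=0: st.MEM;sll.ALU i0,i1 2-wide
#1 head=2: mul.MUL i2 no-port MUL/BR
#2 head=3: bne.BR;and.ALU i3,i4 2-wide
#3 head=5: xor.ALU i5 RAW r0
#4 head=6: sll.ALU;mul.MUL i6,i7 2-wide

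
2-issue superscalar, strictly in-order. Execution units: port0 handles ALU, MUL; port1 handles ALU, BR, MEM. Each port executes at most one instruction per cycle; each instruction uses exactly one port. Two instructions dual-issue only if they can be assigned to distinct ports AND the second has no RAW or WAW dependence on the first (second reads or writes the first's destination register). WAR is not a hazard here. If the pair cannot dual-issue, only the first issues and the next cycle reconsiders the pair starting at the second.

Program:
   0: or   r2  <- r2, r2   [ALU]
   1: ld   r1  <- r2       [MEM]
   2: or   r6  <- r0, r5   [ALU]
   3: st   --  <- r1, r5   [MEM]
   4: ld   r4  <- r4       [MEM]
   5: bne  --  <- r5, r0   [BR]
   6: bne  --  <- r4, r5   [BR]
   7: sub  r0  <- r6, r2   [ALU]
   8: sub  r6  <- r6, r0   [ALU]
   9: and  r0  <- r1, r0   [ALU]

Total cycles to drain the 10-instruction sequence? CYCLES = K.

CYCLES = 7

  cy0 -> i0 (or) RAW r2
  cy1 -> i1&i2 (ld or) 2-wide
  cy2 -> i3 (st) no-port MEM/MEM
  cy3 -> i4 (ld) no-port MEM/BR
  cy4 -> i5 (bne) no-port BR/BR
  cy5 -> i6&i7 (bne sub) 2-wide
  cy6 -> i8&i9 (sub and) 2-wide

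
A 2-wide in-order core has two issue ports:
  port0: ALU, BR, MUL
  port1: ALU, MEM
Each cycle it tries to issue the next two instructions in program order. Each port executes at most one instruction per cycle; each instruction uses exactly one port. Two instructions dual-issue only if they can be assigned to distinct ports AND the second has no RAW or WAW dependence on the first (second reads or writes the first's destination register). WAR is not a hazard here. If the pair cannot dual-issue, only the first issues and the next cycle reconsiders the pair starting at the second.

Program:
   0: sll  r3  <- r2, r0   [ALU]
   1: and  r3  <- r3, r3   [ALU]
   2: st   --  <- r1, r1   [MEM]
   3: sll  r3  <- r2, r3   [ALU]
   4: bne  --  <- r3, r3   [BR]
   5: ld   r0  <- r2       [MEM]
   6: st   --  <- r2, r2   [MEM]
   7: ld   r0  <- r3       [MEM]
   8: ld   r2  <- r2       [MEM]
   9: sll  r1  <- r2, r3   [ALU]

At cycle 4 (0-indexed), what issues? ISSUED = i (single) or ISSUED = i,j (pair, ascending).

ISSUED = 6

#0 head=0: sll.ALU i0 RAW+WAW r3
#1 head=1: and.ALU;st.MEM i1&i2 dual
#2 head=3: sll.ALU i3 RAW r3
#3 head=4: bne.BR;ld.MEM i4&i5 dual
#4 head=6: st.MEM i6 no-port MEM/MEM
#5 head=7: ld.MEM i7 no-port MEM/MEM
#6 head=8: ld.MEM i8 RAW r2
#7 head=9: sll.ALU i9 tail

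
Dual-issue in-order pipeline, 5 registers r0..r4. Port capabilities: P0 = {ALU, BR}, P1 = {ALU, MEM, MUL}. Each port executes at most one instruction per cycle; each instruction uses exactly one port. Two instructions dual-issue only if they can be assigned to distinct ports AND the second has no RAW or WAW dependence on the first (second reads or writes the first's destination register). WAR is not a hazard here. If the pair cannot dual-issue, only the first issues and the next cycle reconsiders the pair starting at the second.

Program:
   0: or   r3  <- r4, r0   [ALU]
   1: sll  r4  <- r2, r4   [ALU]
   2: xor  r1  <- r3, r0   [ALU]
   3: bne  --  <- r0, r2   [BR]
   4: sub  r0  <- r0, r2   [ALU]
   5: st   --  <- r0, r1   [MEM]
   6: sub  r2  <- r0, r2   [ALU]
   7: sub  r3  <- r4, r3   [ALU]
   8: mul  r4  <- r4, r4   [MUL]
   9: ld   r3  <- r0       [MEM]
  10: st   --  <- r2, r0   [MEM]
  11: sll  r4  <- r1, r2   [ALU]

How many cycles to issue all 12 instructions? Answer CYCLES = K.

CYCLES = 7

#0 head=0: or.ALU+sll.ALU i0&i1 dual
#1 head=2: xor.ALU+bne.BR i2&i3 dual
#2 head=4: sub.ALU i4 RAW r0
#3 head=5: st.MEM+sub.ALU i5&i6 dual
#4 head=7: sub.ALU+mul.MUL i7&i8 dual
#5 head=9: ld.MEM i9 no-port MEM/MEM
#6 head=10: st.MEM+sll.ALU i10&i11 dual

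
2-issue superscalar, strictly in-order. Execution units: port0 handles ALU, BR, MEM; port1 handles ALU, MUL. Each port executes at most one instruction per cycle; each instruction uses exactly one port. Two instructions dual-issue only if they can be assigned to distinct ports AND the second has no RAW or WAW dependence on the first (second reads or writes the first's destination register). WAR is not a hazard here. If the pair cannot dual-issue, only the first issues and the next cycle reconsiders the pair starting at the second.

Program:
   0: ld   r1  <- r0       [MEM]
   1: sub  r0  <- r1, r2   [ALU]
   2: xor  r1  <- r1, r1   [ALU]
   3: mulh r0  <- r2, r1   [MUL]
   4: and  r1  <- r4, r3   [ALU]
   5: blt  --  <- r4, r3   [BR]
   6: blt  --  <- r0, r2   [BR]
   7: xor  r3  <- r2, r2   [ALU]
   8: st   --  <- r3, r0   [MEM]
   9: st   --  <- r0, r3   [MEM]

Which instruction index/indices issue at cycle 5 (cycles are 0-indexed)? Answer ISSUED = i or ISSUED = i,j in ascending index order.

0. ld @i0  | RAW r1
1. sub+xor @i1/i2  | pair
2. mulh+and @i3/i4  | pair
3. blt @i5  | no-port BR/BR
4. blt+xor @i6/i7  | pair
5. st @i8  | no-port MEM/MEM
6. st @i9  | tail

ISSUED = 8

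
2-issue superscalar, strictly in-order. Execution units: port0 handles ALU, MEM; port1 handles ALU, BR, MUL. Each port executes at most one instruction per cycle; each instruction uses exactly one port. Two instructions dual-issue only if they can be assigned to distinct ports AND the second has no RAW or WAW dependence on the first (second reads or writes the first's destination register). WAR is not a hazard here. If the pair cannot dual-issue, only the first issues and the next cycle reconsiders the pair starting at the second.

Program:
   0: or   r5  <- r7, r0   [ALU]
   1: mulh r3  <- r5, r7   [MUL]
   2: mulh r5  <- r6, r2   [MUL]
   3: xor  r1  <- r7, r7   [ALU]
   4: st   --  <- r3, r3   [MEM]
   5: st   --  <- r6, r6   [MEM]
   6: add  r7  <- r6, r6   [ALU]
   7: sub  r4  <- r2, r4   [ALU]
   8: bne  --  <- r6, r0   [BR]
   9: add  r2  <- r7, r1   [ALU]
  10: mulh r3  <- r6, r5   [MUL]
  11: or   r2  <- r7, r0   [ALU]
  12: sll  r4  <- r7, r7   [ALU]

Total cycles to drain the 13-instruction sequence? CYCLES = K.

c0: i0 or  RAW r5
c1: i1 mulh  no-port MUL/MUL
c2: i2,i3 mulh/xor  dual
c3: i4 st  no-port MEM/MEM
c4: i5,i6 st/add  dual
c5: i7,i8 sub/bne  dual
c6: i9,i10 add/mulh  dual
c7: i11,i12 or/sll  dual

CYCLES = 8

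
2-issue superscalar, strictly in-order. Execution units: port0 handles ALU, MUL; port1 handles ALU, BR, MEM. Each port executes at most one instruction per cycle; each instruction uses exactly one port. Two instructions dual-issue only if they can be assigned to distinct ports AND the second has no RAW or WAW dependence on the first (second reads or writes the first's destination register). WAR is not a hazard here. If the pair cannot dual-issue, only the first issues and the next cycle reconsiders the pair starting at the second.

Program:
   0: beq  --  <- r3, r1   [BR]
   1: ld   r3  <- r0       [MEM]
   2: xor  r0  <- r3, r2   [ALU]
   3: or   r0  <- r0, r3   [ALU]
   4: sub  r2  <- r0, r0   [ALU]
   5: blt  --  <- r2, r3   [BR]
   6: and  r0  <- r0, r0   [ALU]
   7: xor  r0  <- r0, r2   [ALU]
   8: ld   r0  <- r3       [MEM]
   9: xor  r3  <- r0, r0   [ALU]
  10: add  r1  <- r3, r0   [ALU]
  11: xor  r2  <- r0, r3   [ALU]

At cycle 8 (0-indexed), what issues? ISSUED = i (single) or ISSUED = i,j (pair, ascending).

ISSUED = 9

c0: i0 beq  no-port BR/MEM
c1: i1 ld  RAW r3
c2: i2 xor  RAW+WAW r0
c3: i3 or  RAW r0
c4: i4 sub  RAW r2
c5: i5+i6 blt/and  2-wide
c6: i7 xor  WAW r0
c7: i8 ld  RAW r0
c8: i9 xor  RAW r3
c9: i10+i11 add/xor  2-wide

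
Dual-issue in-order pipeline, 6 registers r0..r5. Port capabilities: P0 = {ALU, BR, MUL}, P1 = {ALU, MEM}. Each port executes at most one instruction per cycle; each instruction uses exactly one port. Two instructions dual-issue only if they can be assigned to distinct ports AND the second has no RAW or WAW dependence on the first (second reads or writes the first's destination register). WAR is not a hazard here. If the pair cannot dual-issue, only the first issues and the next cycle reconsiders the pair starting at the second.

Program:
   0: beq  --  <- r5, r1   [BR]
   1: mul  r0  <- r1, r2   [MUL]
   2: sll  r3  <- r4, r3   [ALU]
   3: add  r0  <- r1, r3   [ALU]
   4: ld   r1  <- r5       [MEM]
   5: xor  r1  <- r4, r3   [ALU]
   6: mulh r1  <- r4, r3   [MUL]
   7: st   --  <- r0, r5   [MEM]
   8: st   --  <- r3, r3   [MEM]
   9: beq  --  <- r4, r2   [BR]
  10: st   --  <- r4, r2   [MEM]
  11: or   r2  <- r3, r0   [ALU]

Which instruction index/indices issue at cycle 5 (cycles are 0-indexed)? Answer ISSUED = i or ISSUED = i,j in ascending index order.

t=0 i0:beq ; no-port BR/MUL
t=1 i1&i2:mul+sll ; dual
t=2 i3&i4:add+ld ; dual
t=3 i5:xor ; WAW r1
t=4 i6&i7:mulh+st ; dual
t=5 i8&i9:st+beq ; dual
t=6 i10&i11:st+or ; dual

ISSUED = 8,9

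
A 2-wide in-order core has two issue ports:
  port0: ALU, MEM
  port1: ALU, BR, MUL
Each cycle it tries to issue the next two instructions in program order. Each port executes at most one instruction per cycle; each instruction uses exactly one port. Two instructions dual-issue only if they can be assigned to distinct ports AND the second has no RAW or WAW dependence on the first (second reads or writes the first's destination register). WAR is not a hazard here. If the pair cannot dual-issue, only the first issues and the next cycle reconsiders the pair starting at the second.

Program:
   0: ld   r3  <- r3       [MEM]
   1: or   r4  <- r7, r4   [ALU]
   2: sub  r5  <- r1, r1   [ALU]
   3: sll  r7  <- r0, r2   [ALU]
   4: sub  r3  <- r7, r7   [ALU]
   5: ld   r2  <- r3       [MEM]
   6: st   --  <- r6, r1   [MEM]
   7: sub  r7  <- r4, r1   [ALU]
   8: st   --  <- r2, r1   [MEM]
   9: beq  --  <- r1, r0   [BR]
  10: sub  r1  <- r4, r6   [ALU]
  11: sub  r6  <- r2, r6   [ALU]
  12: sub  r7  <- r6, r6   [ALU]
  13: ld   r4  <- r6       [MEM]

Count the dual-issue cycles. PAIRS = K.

PAIRS = 6

  cy0 -> i0&i1 (ld.MEM or.ALU) pair
  cy1 -> i2&i3 (sub.ALU sll.ALU) pair
  cy2 -> i4 (sub.ALU) RAW r3
  cy3 -> i5 (ld.MEM) no-port MEM/MEM
  cy4 -> i6&i7 (st.MEM sub.ALU) pair
  cy5 -> i8&i9 (st.MEM beq.BR) pair
  cy6 -> i10&i11 (sub.ALU sub.ALU) pair
  cy7 -> i12&i13 (sub.ALU ld.MEM) pair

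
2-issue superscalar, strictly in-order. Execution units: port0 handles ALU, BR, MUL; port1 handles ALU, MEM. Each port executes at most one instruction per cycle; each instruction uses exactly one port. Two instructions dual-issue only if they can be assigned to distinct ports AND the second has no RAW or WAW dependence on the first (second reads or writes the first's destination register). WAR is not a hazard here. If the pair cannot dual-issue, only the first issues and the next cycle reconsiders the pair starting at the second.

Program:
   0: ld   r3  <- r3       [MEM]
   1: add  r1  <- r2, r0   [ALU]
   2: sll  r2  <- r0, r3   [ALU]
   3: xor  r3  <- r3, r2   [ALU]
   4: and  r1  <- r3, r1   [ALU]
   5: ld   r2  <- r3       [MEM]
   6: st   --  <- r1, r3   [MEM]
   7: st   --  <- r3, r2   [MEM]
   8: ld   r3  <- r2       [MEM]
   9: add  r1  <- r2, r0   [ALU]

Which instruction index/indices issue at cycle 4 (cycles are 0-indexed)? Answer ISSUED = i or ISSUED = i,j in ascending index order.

#0 head=0: ld.MEM;add.ALU i0/i1 2-wide
#1 head=2: sll.ALU i2 RAW r2
#2 head=3: xor.ALU i3 RAW r3
#3 head=4: and.ALU;ld.MEM i4/i5 2-wide
#4 head=6: st.MEM i6 no-port MEM/MEM
#5 head=7: st.MEM i7 no-port MEM/MEM
#6 head=8: ld.MEM;add.ALU i8/i9 2-wide

ISSUED = 6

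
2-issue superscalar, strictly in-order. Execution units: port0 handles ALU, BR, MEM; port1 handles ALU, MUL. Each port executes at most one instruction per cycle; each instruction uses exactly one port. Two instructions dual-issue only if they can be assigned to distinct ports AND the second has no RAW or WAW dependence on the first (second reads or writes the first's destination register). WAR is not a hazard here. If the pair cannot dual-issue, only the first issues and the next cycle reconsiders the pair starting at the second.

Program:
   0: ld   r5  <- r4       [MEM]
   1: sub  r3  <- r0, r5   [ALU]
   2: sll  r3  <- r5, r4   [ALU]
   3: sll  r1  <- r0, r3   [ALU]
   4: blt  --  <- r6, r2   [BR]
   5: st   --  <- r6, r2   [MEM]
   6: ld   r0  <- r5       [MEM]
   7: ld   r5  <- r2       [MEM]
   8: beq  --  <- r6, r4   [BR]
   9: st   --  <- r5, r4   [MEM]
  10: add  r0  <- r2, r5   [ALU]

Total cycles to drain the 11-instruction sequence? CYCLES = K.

CYCLES = 9

c0: i0 ld.MEM  RAW r5
c1: i1 sub.ALU  WAW r3
c2: i2 sll.ALU  RAW r3
c3: i3&i4 sll.ALU+blt.BR  2-wide
c4: i5 st.MEM  no-port MEM/MEM
c5: i6 ld.MEM  no-port MEM/MEM
c6: i7 ld.MEM  no-port MEM/BR
c7: i8 beq.BR  no-port BR/MEM
c8: i9&i10 st.MEM+add.ALU  2-wide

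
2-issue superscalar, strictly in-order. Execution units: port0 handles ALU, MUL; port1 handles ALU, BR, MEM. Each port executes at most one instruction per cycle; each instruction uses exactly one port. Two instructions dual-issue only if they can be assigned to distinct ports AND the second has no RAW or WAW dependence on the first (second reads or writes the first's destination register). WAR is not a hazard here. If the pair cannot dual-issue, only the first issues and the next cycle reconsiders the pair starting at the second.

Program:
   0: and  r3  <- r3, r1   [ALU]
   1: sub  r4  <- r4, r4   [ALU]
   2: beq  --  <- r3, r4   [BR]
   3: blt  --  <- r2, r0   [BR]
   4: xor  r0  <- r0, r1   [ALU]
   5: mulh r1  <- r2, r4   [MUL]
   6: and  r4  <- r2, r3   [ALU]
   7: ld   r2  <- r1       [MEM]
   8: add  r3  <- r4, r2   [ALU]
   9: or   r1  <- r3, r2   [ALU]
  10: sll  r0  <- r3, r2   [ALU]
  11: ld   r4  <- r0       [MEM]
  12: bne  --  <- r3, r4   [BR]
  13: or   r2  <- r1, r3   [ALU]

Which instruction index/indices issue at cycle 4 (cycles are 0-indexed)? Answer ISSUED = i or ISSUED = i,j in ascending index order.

ISSUED = 7

[0] i0,i1  and.ALU sub.ALU  -- dual
[1] i2  beq.BR  -- no-port BR/BR
[2] i3,i4  blt.BR xor.ALU  -- dual
[3] i5,i6  mulh.MUL and.ALU  -- dual
[4] i7  ld.MEM  -- RAW r2
[5] i8  add.ALU  -- RAW r3
[6] i9,i10  or.ALU sll.ALU  -- dual
[7] i11  ld.MEM  -- no-port MEM/BR
[8] i12,i13  bne.BR or.ALU  -- dual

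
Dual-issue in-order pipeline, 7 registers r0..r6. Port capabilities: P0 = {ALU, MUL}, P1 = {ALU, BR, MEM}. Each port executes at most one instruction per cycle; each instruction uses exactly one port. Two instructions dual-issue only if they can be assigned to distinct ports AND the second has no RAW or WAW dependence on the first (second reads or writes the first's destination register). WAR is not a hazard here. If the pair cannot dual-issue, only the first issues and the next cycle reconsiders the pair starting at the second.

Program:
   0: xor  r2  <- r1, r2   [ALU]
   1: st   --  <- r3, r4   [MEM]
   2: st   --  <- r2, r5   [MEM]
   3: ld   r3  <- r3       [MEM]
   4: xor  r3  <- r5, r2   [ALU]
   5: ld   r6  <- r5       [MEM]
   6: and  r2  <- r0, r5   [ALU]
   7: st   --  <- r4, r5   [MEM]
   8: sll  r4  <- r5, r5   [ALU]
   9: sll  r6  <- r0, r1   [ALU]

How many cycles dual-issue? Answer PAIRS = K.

PAIRS = 4

  cy0 -> i0&i1 (xor/st) pair
  cy1 -> i2 (st) no-port MEM/MEM
  cy2 -> i3 (ld) WAW r3
  cy3 -> i4&i5 (xor/ld) pair
  cy4 -> i6&i7 (and/st) pair
  cy5 -> i8&i9 (sll/sll) pair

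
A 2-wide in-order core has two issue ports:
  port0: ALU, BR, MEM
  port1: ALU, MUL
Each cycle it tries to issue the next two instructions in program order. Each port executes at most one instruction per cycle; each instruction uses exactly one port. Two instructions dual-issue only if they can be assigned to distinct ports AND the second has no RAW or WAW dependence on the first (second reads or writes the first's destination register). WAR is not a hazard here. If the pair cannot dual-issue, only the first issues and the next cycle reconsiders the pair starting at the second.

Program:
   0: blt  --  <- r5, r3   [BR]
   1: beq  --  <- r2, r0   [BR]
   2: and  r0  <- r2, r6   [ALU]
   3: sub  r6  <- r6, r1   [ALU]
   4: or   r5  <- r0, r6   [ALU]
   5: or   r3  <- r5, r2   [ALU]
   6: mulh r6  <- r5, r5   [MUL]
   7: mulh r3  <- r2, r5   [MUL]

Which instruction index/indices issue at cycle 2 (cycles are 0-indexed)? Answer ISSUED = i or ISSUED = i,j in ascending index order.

ISSUED = 3

#0 head=0: blt.BR i0 no-port BR/BR
#1 head=1: beq.BR and.ALU i1,i2 pair
#2 head=3: sub.ALU i3 RAW r6
#3 head=4: or.ALU i4 RAW r5
#4 head=5: or.ALU mulh.MUL i5,i6 pair
#5 head=7: mulh.MUL i7 tail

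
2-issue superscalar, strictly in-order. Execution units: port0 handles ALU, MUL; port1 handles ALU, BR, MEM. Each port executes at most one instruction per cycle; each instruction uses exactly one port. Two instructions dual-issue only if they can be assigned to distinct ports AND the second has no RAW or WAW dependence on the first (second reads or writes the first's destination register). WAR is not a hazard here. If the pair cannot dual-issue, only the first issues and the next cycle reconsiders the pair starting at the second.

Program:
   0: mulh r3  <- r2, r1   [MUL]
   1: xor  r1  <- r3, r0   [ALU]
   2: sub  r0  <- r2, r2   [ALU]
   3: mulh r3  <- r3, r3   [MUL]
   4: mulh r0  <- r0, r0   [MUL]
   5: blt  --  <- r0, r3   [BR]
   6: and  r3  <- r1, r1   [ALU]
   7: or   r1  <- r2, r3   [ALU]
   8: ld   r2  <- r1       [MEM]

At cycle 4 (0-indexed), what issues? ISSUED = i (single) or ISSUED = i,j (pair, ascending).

#0 head=0: mulh.MUL i0 RAW r3
#1 head=1: xor.ALU+sub.ALU i1,i2 pair
#2 head=3: mulh.MUL i3 no-port MUL/MUL
#3 head=4: mulh.MUL i4 RAW r0
#4 head=5: blt.BR+and.ALU i5,i6 pair
#5 head=7: or.ALU i7 RAW r1
#6 head=8: ld.MEM i8 tail

ISSUED = 5,6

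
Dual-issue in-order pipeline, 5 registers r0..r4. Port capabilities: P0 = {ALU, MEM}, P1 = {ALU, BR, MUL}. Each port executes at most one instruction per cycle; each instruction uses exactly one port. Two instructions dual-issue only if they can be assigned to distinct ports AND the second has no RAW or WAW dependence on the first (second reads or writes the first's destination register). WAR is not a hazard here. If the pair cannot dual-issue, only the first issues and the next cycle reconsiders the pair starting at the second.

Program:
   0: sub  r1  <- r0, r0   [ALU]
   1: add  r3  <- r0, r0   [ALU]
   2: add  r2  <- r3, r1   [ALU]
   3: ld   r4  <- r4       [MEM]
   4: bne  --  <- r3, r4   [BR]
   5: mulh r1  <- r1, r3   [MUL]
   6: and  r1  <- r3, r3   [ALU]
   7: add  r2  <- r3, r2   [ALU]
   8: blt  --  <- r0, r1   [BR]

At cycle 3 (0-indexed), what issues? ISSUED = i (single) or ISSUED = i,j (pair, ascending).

t=0 i0&i1:sub+add ; 2-wide
t=1 i2&i3:add+ld ; 2-wide
t=2 i4:bne ; no-port BR/MUL
t=3 i5:mulh ; WAW r1
t=4 i6&i7:and+add ; 2-wide
t=5 i8:blt ; tail

ISSUED = 5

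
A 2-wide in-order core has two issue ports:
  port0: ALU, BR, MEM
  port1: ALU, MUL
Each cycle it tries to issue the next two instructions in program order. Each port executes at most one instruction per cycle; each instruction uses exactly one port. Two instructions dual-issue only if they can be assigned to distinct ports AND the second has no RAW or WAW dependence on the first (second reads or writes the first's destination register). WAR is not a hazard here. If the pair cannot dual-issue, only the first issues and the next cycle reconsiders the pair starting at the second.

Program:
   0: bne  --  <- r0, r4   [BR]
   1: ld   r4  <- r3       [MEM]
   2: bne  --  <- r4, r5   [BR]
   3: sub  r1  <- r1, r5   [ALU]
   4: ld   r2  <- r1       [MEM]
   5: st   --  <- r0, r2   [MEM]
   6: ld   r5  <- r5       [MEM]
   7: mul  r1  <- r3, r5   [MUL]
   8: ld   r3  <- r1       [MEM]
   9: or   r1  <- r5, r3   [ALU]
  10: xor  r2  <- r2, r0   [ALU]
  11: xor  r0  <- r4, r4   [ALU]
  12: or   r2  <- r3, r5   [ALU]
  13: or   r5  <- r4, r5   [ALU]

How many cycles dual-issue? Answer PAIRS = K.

[0] i0  bne  -- no-port BR/MEM
[1] i1  ld  -- no-port MEM/BR
[2] i2/i3  bne/sub  -- dual
[3] i4  ld  -- no-port MEM/MEM
[4] i5  st  -- no-port MEM/MEM
[5] i6  ld  -- RAW r5
[6] i7  mul  -- RAW r1
[7] i8  ld  -- RAW r3
[8] i9/i10  or/xor  -- dual
[9] i11/i12  xor/or  -- dual
[10] i13  or  -- tail

PAIRS = 3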